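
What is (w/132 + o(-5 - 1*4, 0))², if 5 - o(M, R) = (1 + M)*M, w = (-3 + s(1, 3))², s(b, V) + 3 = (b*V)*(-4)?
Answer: 504100/121 ≈ 4166.1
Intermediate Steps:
s(b, V) = -3 - 4*V*b (s(b, V) = -3 + (b*V)*(-4) = -3 + (V*b)*(-4) = -3 - 4*V*b)
w = 324 (w = (-3 + (-3 - 4*3*1))² = (-3 + (-3 - 12))² = (-3 - 15)² = (-18)² = 324)
o(M, R) = 5 - M*(1 + M) (o(M, R) = 5 - (1 + M)*M = 5 - M*(1 + M))
(w/132 + o(-5 - 1*4, 0))² = (324/132 + (5 - (-5 - 1*4) - (-5 - 1*4)²))² = (324*(1/132) + (5 - (-5 - 4) - (-5 - 4)²))² = (27/11 + (5 - 1*(-9) - 1*(-9)²))² = (27/11 + (5 + 9 - 1*81))² = (27/11 + (5 + 9 - 81))² = (27/11 - 67)² = (-710/11)² = 504100/121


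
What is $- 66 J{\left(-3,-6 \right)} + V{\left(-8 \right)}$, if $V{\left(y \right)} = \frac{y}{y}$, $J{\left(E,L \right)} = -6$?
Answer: $397$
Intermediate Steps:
$V{\left(y \right)} = 1$
$- 66 J{\left(-3,-6 \right)} + V{\left(-8 \right)} = \left(-66\right) \left(-6\right) + 1 = 396 + 1 = 397$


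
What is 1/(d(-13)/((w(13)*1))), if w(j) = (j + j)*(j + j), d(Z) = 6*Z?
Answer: -26/3 ≈ -8.6667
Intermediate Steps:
w(j) = 4*j² (w(j) = (2*j)*(2*j) = 4*j²)
1/(d(-13)/((w(13)*1))) = 1/((6*(-13))/(((4*13²)*1))) = 1/(-78/((4*169)*1)) = 1/(-78/(676*1)) = 1/(-78/676) = 1/(-78*1/676) = 1/(-3/26) = -26/3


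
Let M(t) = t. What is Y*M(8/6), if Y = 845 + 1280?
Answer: 8500/3 ≈ 2833.3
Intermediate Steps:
Y = 2125
Y*M(8/6) = 2125*(8/6) = 2125*(8*(⅙)) = 2125*(4/3) = 8500/3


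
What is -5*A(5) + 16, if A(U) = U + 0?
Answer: -9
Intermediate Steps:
A(U) = U
-5*A(5) + 16 = -5*5 + 16 = -25 + 16 = -9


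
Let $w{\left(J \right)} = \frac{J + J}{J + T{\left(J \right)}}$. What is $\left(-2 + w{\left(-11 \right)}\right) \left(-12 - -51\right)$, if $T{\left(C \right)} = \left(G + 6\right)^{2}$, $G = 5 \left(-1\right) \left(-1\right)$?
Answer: $- \frac{429}{5} \approx -85.8$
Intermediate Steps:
$G = 5$ ($G = \left(-5\right) \left(-1\right) = 5$)
$T{\left(C \right)} = 121$ ($T{\left(C \right)} = \left(5 + 6\right)^{2} = 11^{2} = 121$)
$w{\left(J \right)} = \frac{2 J}{121 + J}$ ($w{\left(J \right)} = \frac{J + J}{J + 121} = \frac{2 J}{121 + J}$)
$\left(-2 + w{\left(-11 \right)}\right) \left(-12 - -51\right) = \left(-2 + 2 \left(-11\right) \frac{1}{121 - 11}\right) \left(-12 - -51\right) = \left(-2 + 2 \left(-11\right) \frac{1}{110}\right) \left(-12 + 51\right) = \left(-2 + 2 \left(-11\right) \frac{1}{110}\right) 39 = \left(-2 - \frac{1}{5}\right) 39 = \left(- \frac{11}{5}\right) 39 = - \frac{429}{5}$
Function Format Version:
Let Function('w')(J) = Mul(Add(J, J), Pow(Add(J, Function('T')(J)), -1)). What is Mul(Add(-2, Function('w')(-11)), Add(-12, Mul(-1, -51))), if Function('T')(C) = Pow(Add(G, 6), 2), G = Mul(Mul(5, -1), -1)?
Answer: Rational(-429, 5) ≈ -85.800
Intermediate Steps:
G = 5 (G = Mul(-5, -1) = 5)
Function('T')(C) = 121 (Function('T')(C) = Pow(Add(5, 6), 2) = Pow(11, 2) = 121)
Function('w')(J) = Mul(2, J, Pow(Add(121, J), -1)) (Function('w')(J) = Mul(Add(J, J), Pow(Add(J, 121), -1)) = Mul(Mul(2, J), Pow(Add(121, J), -1)) = Mul(2, J, Pow(Add(121, J), -1)))
Mul(Add(-2, Function('w')(-11)), Add(-12, Mul(-1, -51))) = Mul(Add(-2, Mul(2, -11, Pow(Add(121, -11), -1))), Add(-12, Mul(-1, -51))) = Mul(Add(-2, Mul(2, -11, Pow(110, -1))), Add(-12, 51)) = Mul(Add(-2, Mul(2, -11, Rational(1, 110))), 39) = Mul(Add(-2, Rational(-1, 5)), 39) = Mul(Rational(-11, 5), 39) = Rational(-429, 5)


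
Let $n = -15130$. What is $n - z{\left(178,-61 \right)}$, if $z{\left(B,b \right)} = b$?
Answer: $-15069$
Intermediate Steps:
$n - z{\left(178,-61 \right)} = -15130 - -61 = -15130 + 61 = -15069$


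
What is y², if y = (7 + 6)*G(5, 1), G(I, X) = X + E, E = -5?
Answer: 2704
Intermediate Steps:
G(I, X) = -5 + X (G(I, X) = X - 5 = -5 + X)
y = -52 (y = (7 + 6)*(-5 + 1) = 13*(-4) = -52)
y² = (-52)² = 2704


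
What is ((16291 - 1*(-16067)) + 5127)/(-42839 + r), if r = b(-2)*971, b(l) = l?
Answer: -12495/14927 ≈ -0.83707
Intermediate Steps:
r = -1942 (r = -2*971 = -1942)
((16291 - 1*(-16067)) + 5127)/(-42839 + r) = ((16291 - 1*(-16067)) + 5127)/(-42839 - 1942) = ((16291 + 16067) + 5127)/(-44781) = (32358 + 5127)*(-1/44781) = 37485*(-1/44781) = -12495/14927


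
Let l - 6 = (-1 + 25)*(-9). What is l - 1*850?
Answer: -1060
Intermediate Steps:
l = -210 (l = 6 + (-1 + 25)*(-9) = 6 + 24*(-9) = 6 - 216 = -210)
l - 1*850 = -210 - 1*850 = -210 - 850 = -1060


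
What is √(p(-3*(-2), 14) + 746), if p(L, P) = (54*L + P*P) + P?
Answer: 16*√5 ≈ 35.777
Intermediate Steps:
p(L, P) = P + P² + 54*L (p(L, P) = (54*L + P²) + P = (P² + 54*L) + P = P + P² + 54*L)
√(p(-3*(-2), 14) + 746) = √((14 + 14² + 54*(-3*(-2))) + 746) = √((14 + 196 + 54*6) + 746) = √((14 + 196 + 324) + 746) = √(534 + 746) = √1280 = 16*√5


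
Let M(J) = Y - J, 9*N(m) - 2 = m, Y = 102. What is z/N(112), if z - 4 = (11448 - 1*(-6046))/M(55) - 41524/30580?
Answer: 404072949/13653970 ≈ 29.594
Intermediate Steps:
N(m) = 2/9 + m/9
M(J) = 102 - J
z = 134690983/359315 (z = 4 + ((11448 - 1*(-6046))/(102 - 1*55) - 41524/30580) = 4 + ((11448 + 6046)/(102 - 55) - 41524*1/30580) = 4 + (17494/47 - 10381/7645) = 4 + 133253723/359315 = 134690983/359315 ≈ 374.85)
z/N(112) = 134690983/(359315*(2/9 + (⅑)*112)) = 134690983/(359315*(2/9 + 112/9)) = 134690983/(359315*(38/3)) = (134690983/359315)*(3/38) = 404072949/13653970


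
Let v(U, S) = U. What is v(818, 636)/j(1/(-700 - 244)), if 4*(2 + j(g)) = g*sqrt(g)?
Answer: -22020098883584/53838872577 + 12355072*I*sqrt(59)/53838872577 ≈ -409.0 + 0.0017627*I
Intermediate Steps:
j(g) = -2 + g**(3/2)/4 (j(g) = -2 + (g*sqrt(g))/4 = -2 + g**(3/2)/4)
v(818, 636)/j(1/(-700 - 244)) = 818/(-2 + (1/(-700 - 244))**(3/2)/4) = 818/(-2 + (1/(-944))**(3/2)/4) = 818/(-2 + (-1/944)**(3/2)/4) = 818/(-2 + (-I*sqrt(59)/222784)/4) = 818/(-2 - I*sqrt(59)/891136)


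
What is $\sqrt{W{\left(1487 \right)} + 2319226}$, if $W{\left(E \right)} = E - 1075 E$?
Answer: $2 \sqrt{180547} \approx 849.82$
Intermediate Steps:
$W{\left(E \right)} = - 1074 E$ ($W{\left(E \right)} = E - 1075 E = - 1074 E$)
$\sqrt{W{\left(1487 \right)} + 2319226} = \sqrt{\left(-1074\right) 1487 + 2319226} = \sqrt{-1597038 + 2319226} = \sqrt{722188} = 2 \sqrt{180547}$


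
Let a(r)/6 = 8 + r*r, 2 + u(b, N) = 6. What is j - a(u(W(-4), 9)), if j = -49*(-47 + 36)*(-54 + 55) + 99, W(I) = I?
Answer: 494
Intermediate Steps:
u(b, N) = 4 (u(b, N) = -2 + 6 = 4)
a(r) = 48 + 6*r² (a(r) = 6*(8 + r*r) = 6*(8 + r²) = 48 + 6*r²)
j = 638 (j = -(-539) + 99 = -49*(-11) + 99 = 539 + 99 = 638)
j - a(u(W(-4), 9)) = 638 - (48 + 6*4²) = 638 - (48 + 6*16) = 638 - (48 + 96) = 638 - 1*144 = 638 - 144 = 494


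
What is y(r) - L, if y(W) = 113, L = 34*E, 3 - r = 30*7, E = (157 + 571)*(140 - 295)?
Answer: 3836673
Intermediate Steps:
E = -112840 (E = 728*(-155) = -112840)
r = -207 (r = 3 - 30*7 = 3 - 1*210 = 3 - 210 = -207)
L = -3836560 (L = 34*(-112840) = -3836560)
y(r) - L = 113 - 1*(-3836560) = 113 + 3836560 = 3836673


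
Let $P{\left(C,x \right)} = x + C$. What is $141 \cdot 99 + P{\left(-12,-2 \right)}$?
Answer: $13945$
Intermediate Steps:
$P{\left(C,x \right)} = C + x$
$141 \cdot 99 + P{\left(-12,-2 \right)} = 141 \cdot 99 - 14 = 13959 - 14 = 13945$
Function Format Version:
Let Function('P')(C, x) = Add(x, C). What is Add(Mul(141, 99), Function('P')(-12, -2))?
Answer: 13945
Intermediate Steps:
Function('P')(C, x) = Add(C, x)
Add(Mul(141, 99), Function('P')(-12, -2)) = Add(Mul(141, 99), Add(-12, -2)) = Add(13959, -14) = 13945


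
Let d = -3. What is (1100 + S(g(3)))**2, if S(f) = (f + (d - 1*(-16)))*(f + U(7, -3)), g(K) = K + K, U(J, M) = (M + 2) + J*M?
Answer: 633616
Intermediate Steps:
U(J, M) = 2 + M + J*M (U(J, M) = (2 + M) + J*M = 2 + M + J*M)
g(K) = 2*K
S(f) = (-22 + f)*(13 + f) (S(f) = (f + (-3 - 1*(-16)))*(f + (2 - 3 + 7*(-3))) = (f + (-3 + 16))*(f + (2 - 3 - 21)) = (f + 13)*(f - 22) = (13 + f)*(-22 + f) = (-22 + f)*(13 + f))
(1100 + S(g(3)))**2 = (1100 + (-286 + (2*3)**2 - 18*3))**2 = (1100 + (-286 + 6**2 - 9*6))**2 = (1100 + (-286 + 36 - 54))**2 = (1100 - 304)**2 = 796**2 = 633616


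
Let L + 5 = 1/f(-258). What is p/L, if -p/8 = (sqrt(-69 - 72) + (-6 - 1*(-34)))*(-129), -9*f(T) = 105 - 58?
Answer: -339528/61 - 12126*I*sqrt(141)/61 ≈ -5566.0 - 2360.5*I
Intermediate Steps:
f(T) = -47/9 (f(T) = -(105 - 58)/9 = -1/9*47 = -47/9)
p = 28896 + 1032*I*sqrt(141) (p = -8*(sqrt(-69 - 72) + (-6 - 1*(-34)))*(-129) = -8*(sqrt(-141) + (-6 + 34))*(-129) = -8*(I*sqrt(141) + 28)*(-129) = -8*(28 + I*sqrt(141))*(-129) = -8*(-3612 - 129*I*sqrt(141)) = 28896 + 1032*I*sqrt(141) ≈ 28896.0 + 12254.0*I)
L = -244/47 (L = -5 + 1/(-47/9) = -5 - 9/47 = -244/47 ≈ -5.1915)
p/L = (28896 + 1032*I*sqrt(141))/(-244/47) = (28896 + 1032*I*sqrt(141))*(-47/244) = -339528/61 - 12126*I*sqrt(141)/61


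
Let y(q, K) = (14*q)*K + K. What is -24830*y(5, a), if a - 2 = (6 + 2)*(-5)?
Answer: 66991340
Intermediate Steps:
a = -38 (a = 2 + (6 + 2)*(-5) = 2 + 8*(-5) = 2 - 40 = -38)
y(q, K) = K + 14*K*q (y(q, K) = 14*K*q + K = K + 14*K*q)
-24830*y(5, a) = -(-943540)*(1 + 14*5) = -(-943540)*(1 + 70) = -(-943540)*71 = -24830*(-2698) = 66991340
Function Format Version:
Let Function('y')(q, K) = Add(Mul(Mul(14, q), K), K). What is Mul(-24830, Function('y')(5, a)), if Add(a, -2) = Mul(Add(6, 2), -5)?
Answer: 66991340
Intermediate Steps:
a = -38 (a = Add(2, Mul(Add(6, 2), -5)) = Add(2, Mul(8, -5)) = Add(2, -40) = -38)
Function('y')(q, K) = Add(K, Mul(14, K, q)) (Function('y')(q, K) = Add(Mul(14, K, q), K) = Add(K, Mul(14, K, q)))
Mul(-24830, Function('y')(5, a)) = Mul(-24830, Mul(-38, Add(1, Mul(14, 5)))) = Mul(-24830, Mul(-38, Add(1, 70))) = Mul(-24830, Mul(-38, 71)) = Mul(-24830, -2698) = 66991340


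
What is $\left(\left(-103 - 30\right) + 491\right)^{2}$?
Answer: $128164$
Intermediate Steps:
$\left(\left(-103 - 30\right) + 491\right)^{2} = \left(-133 + 491\right)^{2} = 358^{2} = 128164$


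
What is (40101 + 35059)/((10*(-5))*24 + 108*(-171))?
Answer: -18790/4917 ≈ -3.8214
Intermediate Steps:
(40101 + 35059)/((10*(-5))*24 + 108*(-171)) = 75160/(-50*24 - 18468) = 75160/(-1200 - 18468) = 75160/(-19668) = 75160*(-1/19668) = -18790/4917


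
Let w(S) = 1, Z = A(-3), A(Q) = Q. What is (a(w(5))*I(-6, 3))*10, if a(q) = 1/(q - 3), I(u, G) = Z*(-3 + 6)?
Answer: 45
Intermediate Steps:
Z = -3
I(u, G) = -9 (I(u, G) = -3*(-3 + 6) = -3*3 = -9)
a(q) = 1/(-3 + q)
(a(w(5))*I(-6, 3))*10 = (-9/(-3 + 1))*10 = (-9/(-2))*10 = -½*(-9)*10 = (9/2)*10 = 45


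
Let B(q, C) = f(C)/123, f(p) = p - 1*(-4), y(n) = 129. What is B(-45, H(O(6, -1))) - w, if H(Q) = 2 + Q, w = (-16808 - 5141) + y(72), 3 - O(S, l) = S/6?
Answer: 2683868/123 ≈ 21820.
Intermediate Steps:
O(S, l) = 3 - S/6
f(p) = 4 + p (f(p) = p + 4 = 4 + p)
w = -21820 (w = (-16808 - 5141) + 129 = -21949 + 129 = -21820)
B(q, C) = 4/123 + C/123 (B(q, C) = (4 + C)/123 = (4 + C)*(1/123) = 4/123 + C/123)
B(-45, H(O(6, -1))) - w = (4/123 + (2 + (3 - ⅙*6))/123) - 1*(-21820) = (4/123 + (2 + (3 - 1))/123) + 21820 = (4/123 + (2 + 2)/123) + 21820 = (4/123 + (1/123)*4) + 21820 = (4/123 + 4/123) + 21820 = 8/123 + 21820 = 2683868/123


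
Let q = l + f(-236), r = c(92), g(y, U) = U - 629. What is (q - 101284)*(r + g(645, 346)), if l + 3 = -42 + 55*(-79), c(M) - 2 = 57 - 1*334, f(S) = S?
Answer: 59097780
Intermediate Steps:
c(M) = -275 (c(M) = 2 + (57 - 1*334) = 2 + (57 - 334) = 2 - 277 = -275)
g(y, U) = -629 + U
r = -275
l = -4390 (l = -3 + (-42 + 55*(-79)) = -3 + (-42 - 4345) = -3 - 4387 = -4390)
q = -4626 (q = -4390 - 236 = -4626)
(q - 101284)*(r + g(645, 346)) = (-4626 - 101284)*(-275 + (-629 + 346)) = -105910*(-275 - 283) = -105910*(-558) = 59097780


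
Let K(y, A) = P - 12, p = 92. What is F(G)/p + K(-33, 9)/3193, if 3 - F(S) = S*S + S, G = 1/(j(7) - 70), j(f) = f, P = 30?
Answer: 44789681/1165917564 ≈ 0.038416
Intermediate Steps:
G = -1/63 (G = 1/(7 - 70) = 1/(-63) = -1/63 ≈ -0.015873)
K(y, A) = 18 (K(y, A) = 30 - 12 = 18)
F(S) = 3 - S - S**2 (F(S) = 3 - (S*S + S) = 3 - (S**2 + S) = 3 - (S + S**2) = 3 + (-S - S**2) = 3 - S - S**2)
F(G)/p + K(-33, 9)/3193 = (3 - 1*(-1/63) - (-1/63)**2)/92 + 18/3193 = (3 + 1/63 - 1*1/3969)*(1/92) + 18*(1/3193) = (3 + 1/63 - 1/3969)*(1/92) + 18/3193 = (11969/3969)*(1/92) + 18/3193 = 11969/365148 + 18/3193 = 44789681/1165917564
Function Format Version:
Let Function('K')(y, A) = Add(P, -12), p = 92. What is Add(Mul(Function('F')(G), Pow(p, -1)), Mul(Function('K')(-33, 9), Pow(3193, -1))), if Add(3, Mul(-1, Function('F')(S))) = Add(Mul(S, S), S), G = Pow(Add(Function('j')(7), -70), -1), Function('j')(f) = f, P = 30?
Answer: Rational(44789681, 1165917564) ≈ 0.038416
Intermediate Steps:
G = Rational(-1, 63) (G = Pow(Add(7, -70), -1) = Pow(-63, -1) = Rational(-1, 63) ≈ -0.015873)
Function('K')(y, A) = 18 (Function('K')(y, A) = Add(30, -12) = 18)
Function('F')(S) = Add(3, Mul(-1, S), Mul(-1, Pow(S, 2))) (Function('F')(S) = Add(3, Mul(-1, Add(Mul(S, S), S))) = Add(3, Mul(-1, Add(Pow(S, 2), S))) = Add(3, Mul(-1, Add(S, Pow(S, 2)))) = Add(3, Add(Mul(-1, S), Mul(-1, Pow(S, 2)))) = Add(3, Mul(-1, S), Mul(-1, Pow(S, 2))))
Add(Mul(Function('F')(G), Pow(p, -1)), Mul(Function('K')(-33, 9), Pow(3193, -1))) = Add(Mul(Add(3, Mul(-1, Rational(-1, 63)), Mul(-1, Pow(Rational(-1, 63), 2))), Pow(92, -1)), Mul(18, Pow(3193, -1))) = Add(Mul(Add(3, Rational(1, 63), Mul(-1, Rational(1, 3969))), Rational(1, 92)), Mul(18, Rational(1, 3193))) = Add(Mul(Add(3, Rational(1, 63), Rational(-1, 3969)), Rational(1, 92)), Rational(18, 3193)) = Add(Mul(Rational(11969, 3969), Rational(1, 92)), Rational(18, 3193)) = Add(Rational(11969, 365148), Rational(18, 3193)) = Rational(44789681, 1165917564)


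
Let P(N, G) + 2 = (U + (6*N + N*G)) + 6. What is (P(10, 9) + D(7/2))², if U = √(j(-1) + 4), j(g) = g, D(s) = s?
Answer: 99237/4 + 315*√3 ≈ 25355.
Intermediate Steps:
U = √3 (U = √(-1 + 4) = √3 ≈ 1.7320)
P(N, G) = 4 + √3 + 6*N + G*N (P(N, G) = -2 + ((√3 + (6*N + N*G)) + 6) = -2 + ((√3 + (6*N + G*N)) + 6) = -2 + ((√3 + 6*N + G*N) + 6) = -2 + (6 + √3 + 6*N + G*N) = 4 + √3 + 6*N + G*N)
(P(10, 9) + D(7/2))² = ((4 + √3 + 6*10 + 9*10) + 7/2)² = ((4 + √3 + 60 + 90) + 7*(½))² = ((154 + √3) + 7/2)² = (315/2 + √3)²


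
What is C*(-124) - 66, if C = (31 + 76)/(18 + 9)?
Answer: -15050/27 ≈ -557.41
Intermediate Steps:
C = 107/27 ≈ 3.9630
C*(-124) - 66 = (107/27)*(-124) - 66 = -13268/27 - 66 = -15050/27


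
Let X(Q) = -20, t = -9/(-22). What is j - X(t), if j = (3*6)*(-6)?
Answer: -88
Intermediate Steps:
t = 9/22 (t = -9*(-1/22) = 9/22 ≈ 0.40909)
j = -108 (j = 18*(-6) = -108)
j - X(t) = -108 - 1*(-20) = -108 + 20 = -88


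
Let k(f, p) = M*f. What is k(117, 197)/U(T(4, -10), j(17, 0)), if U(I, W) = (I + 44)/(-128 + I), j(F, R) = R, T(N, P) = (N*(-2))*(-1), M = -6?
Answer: 1620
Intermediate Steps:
T(N, P) = 2*N (T(N, P) = -2*N*(-1) = 2*N)
U(I, W) = (44 + I)/(-128 + I)
k(f, p) = -6*f
k(117, 197)/U(T(4, -10), j(17, 0)) = (-6*117)/(((44 + 2*4)/(-128 + 2*4))) = -702*(-128 + 8)/(44 + 8) = -702/(52/(-120)) = -702/((-1/120*52)) = -702/(-13/30) = -702*(-30/13) = 1620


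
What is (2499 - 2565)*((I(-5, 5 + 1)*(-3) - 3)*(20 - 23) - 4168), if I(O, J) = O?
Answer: 277464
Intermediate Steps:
(2499 - 2565)*((I(-5, 5 + 1)*(-3) - 3)*(20 - 23) - 4168) = (2499 - 2565)*((-5*(-3) - 3)*(20 - 23) - 4168) = -66*((15 - 3)*(-3) - 4168) = -66*(12*(-3) - 4168) = -66*(-36 - 4168) = -66*(-4204) = 277464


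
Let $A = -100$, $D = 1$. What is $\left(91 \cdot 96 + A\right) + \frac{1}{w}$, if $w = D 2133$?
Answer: $\frac{18420589}{2133} \approx 8636.0$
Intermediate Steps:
$w = 2133$ ($w = 1 \cdot 2133 = 2133$)
$\left(91 \cdot 96 + A\right) + \frac{1}{w} = \left(91 \cdot 96 - 100\right) + \frac{1}{2133} = \left(8736 - 100\right) + \frac{1}{2133} = 8636 + \frac{1}{2133} = \frac{18420589}{2133}$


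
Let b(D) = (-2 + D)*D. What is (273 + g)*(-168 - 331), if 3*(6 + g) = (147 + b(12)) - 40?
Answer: -512972/3 ≈ -1.7099e+5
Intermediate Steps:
b(D) = D*(-2 + D)
g = 209/3 (g = -6 + ((147 + 12*(-2 + 12)) - 40)/3 = -6 + ((147 + 12*10) - 40)/3 = -6 + ((147 + 120) - 40)/3 = -6 + (267 - 40)/3 = -6 + (1/3)*227 = -6 + 227/3 = 209/3 ≈ 69.667)
(273 + g)*(-168 - 331) = (273 + 209/3)*(-168 - 331) = (1028/3)*(-499) = -512972/3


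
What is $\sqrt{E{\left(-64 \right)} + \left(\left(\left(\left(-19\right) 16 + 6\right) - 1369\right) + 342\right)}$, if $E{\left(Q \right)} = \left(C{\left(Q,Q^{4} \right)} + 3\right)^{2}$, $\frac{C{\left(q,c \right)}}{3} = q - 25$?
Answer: $\sqrt{68371} \approx 261.48$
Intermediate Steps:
$C{\left(q,c \right)} = -75 + 3 q$ ($C{\left(q,c \right)} = 3 \left(q - 25\right) = 3 \left(-25 + q\right) = -75 + 3 q$)
$E{\left(Q \right)} = \left(-72 + 3 Q\right)^{2}$ ($E{\left(Q \right)} = \left(\left(-75 + 3 Q\right) + 3\right)^{2} = \left(-72 + 3 Q\right)^{2}$)
$\sqrt{E{\left(-64 \right)} + \left(\left(\left(\left(-19\right) 16 + 6\right) - 1369\right) + 342\right)} = \sqrt{9 \left(-24 - 64\right)^{2} + \left(\left(\left(\left(-19\right) 16 + 6\right) - 1369\right) + 342\right)} = \sqrt{9 \left(-88\right)^{2} + \left(\left(\left(-304 + 6\right) - 1369\right) + 342\right)} = \sqrt{9 \cdot 7744 + \left(\left(-298 - 1369\right) + 342\right)} = \sqrt{69696 + \left(-1667 + 342\right)} = \sqrt{69696 - 1325} = \sqrt{68371}$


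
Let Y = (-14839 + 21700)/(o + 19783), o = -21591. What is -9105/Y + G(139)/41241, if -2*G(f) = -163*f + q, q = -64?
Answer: 452653791887/188636334 ≈ 2399.6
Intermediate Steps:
G(f) = 32 + 163*f/2 (G(f) = -(-163*f - 64)/2 = -(-64 - 163*f)/2 = 32 + 163*f/2)
Y = -6861/1808 (Y = (-14839 + 21700)/(-21591 + 19783) = 6861/(-1808) = 6861*(-1/1808) = -6861/1808 ≈ -3.7948)
-9105/Y + G(139)/41241 = -9105/(-6861/1808) + (32 + (163/2)*139)/41241 = -9105*(-1808/6861) + (32 + 22657/2)*(1/41241) = 5487280/2287 + (22721/2)*(1/41241) = 5487280/2287 + 22721/82482 = 452653791887/188636334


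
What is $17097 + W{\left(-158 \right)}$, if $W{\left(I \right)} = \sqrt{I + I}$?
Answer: $17097 + 2 i \sqrt{79} \approx 17097.0 + 17.776 i$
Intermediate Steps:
$W{\left(I \right)} = \sqrt{2} \sqrt{I}$ ($W{\left(I \right)} = \sqrt{2 I} = \sqrt{2} \sqrt{I}$)
$17097 + W{\left(-158 \right)} = 17097 + \sqrt{2} \sqrt{-158} = 17097 + \sqrt{2} i \sqrt{158} = 17097 + 2 i \sqrt{79}$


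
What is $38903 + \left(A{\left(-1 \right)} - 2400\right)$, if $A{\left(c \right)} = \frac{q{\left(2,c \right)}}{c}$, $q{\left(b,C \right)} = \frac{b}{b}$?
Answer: $36502$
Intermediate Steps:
$q{\left(b,C \right)} = 1$
$A{\left(c \right)} = \frac{1}{c}$ ($A{\left(c \right)} = 1 \frac{1}{c} = \frac{1}{c}$)
$38903 + \left(A{\left(-1 \right)} - 2400\right) = 38903 + \left(\frac{1}{-1} - 2400\right) = 38903 - 2401 = 36502$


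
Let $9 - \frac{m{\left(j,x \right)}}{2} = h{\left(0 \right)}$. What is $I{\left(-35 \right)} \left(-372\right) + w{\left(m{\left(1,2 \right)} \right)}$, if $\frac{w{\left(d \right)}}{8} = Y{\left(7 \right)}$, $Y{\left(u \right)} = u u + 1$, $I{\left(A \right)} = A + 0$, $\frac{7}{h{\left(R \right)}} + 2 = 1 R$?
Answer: $13420$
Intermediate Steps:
$h{\left(R \right)} = \frac{7}{-2 + R}$ ($h{\left(R \right)} = \frac{7}{-2 + 1 R} = \frac{7}{-2 + R}$)
$I{\left(A \right)} = A$
$m{\left(j,x \right)} = 25$ ($m{\left(j,x \right)} = 18 - 2 \frac{7}{-2 + 0} = 18 - 2 \frac{7}{-2} = 18 - 2 \cdot 7 \left(- \frac{1}{2}\right) = 18 - -7 = 18 + 7 = 25$)
$Y{\left(u \right)} = 1 + u^{2}$ ($Y{\left(u \right)} = u^{2} + 1 = 1 + u^{2}$)
$w{\left(d \right)} = 400$ ($w{\left(d \right)} = 8 \left(1 + 7^{2}\right) = 8 \left(1 + 49\right) = 8 \cdot 50 = 400$)
$I{\left(-35 \right)} \left(-372\right) + w{\left(m{\left(1,2 \right)} \right)} = \left(-35\right) \left(-372\right) + 400 = 13020 + 400 = 13420$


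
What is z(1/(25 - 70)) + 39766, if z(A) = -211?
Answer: 39555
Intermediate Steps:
z(1/(25 - 70)) + 39766 = -211 + 39766 = 39555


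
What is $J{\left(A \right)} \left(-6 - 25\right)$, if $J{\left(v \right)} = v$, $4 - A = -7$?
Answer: $-341$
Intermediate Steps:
$A = 11$ ($A = 4 - -7 = 4 + 7 = 11$)
$J{\left(A \right)} \left(-6 - 25\right) = 11 \left(-6 - 25\right) = 11 \left(-31\right) = -341$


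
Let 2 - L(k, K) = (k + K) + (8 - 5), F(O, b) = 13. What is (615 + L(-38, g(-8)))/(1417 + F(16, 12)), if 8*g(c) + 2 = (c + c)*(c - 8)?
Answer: 2481/5720 ≈ 0.43374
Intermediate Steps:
g(c) = -1/4 + c*(-8 + c)/4 (g(c) = -1/4 + ((c + c)*(c - 8))/8 = -1/4 + ((2*c)*(-8 + c))/8 = -1/4 + (2*c*(-8 + c))/8 = -1/4 + c*(-8 + c)/4)
L(k, K) = -1 - K - k (L(k, K) = 2 - ((k + K) + (8 - 5)) = 2 - ((K + k) + 3) = 2 - (3 + K + k) = 2 + (-3 - K - k) = -1 - K - k)
(615 + L(-38, g(-8)))/(1417 + F(16, 12)) = (615 + (-1 - (-1/4 - 2*(-8) + (1/4)*(-8)**2) - 1*(-38)))/(1417 + 13) = (615 + (-1 - (-1/4 + 16 + (1/4)*64) + 38))/1430 = (615 + (-1 - (-1/4 + 16 + 16) + 38))*(1/1430) = (615 + (-1 - 1*127/4 + 38))*(1/1430) = (615 + (-1 - 127/4 + 38))*(1/1430) = (615 + 21/4)*(1/1430) = (2481/4)*(1/1430) = 2481/5720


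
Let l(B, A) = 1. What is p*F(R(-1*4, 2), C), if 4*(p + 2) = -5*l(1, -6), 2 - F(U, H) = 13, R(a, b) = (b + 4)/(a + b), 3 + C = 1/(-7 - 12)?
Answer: 143/4 ≈ 35.750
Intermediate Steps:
C = -58/19 (C = -3 + 1/(-7 - 12) = -3 + 1/(-19) = -3 - 1/19 = -58/19 ≈ -3.0526)
R(a, b) = (4 + b)/(a + b)
F(U, H) = -11 (F(U, H) = 2 - 1*13 = 2 - 13 = -11)
p = -13/4 (p = -2 + (-5*1)/4 = -2 + (1/4)*(-5) = -2 - 5/4 = -13/4 ≈ -3.2500)
p*F(R(-1*4, 2), C) = -13/4*(-11) = 143/4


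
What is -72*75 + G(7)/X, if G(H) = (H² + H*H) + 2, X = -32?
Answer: -43225/8 ≈ -5403.1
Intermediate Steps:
G(H) = 2 + 2*H² (G(H) = (H² + H²) + 2 = 2*H² + 2 = 2 + 2*H²)
-72*75 + G(7)/X = -72*75 + (2 + 2*7²)/(-32) = -5400 + (2 + 2*49)*(-1/32) = -5400 + (2 + 98)*(-1/32) = -5400 + 100*(-1/32) = -5400 - 25/8 = -43225/8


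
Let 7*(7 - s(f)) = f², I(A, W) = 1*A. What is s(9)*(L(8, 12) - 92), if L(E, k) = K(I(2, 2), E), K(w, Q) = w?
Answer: 2880/7 ≈ 411.43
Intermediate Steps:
I(A, W) = A
s(f) = 7 - f²/7
L(E, k) = 2
s(9)*(L(8, 12) - 92) = (7 - ⅐*9²)*(2 - 92) = (7 - ⅐*81)*(-90) = (7 - 81/7)*(-90) = -32/7*(-90) = 2880/7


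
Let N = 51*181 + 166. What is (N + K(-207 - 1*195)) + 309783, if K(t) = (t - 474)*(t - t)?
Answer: 319180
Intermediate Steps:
N = 9397 (N = 9231 + 166 = 9397)
K(t) = 0 (K(t) = (-474 + t)*0 = 0)
(N + K(-207 - 1*195)) + 309783 = (9397 + 0) + 309783 = 9397 + 309783 = 319180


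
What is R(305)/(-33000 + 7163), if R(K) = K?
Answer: -305/25837 ≈ -0.011805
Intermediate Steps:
R(305)/(-33000 + 7163) = 305/(-33000 + 7163) = 305/(-25837) = 305*(-1/25837) = -305/25837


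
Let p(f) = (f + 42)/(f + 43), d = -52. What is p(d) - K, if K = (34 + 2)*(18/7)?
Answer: -5762/63 ≈ -91.460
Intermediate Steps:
p(f) = (42 + f)/(43 + f)
K = 648/7 (K = 36*(18*(⅐)) = 36*(18/7) = 648/7 ≈ 92.571)
p(d) - K = (42 - 52)/(43 - 52) - 1*648/7 = -10/(-9) - 648/7 = -⅑*(-10) - 648/7 = 10/9 - 648/7 = -5762/63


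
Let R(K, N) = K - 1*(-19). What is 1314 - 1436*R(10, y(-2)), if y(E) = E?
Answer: -40330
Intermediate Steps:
R(K, N) = 19 + K (R(K, N) = K + 19 = 19 + K)
1314 - 1436*R(10, y(-2)) = 1314 - 1436*(19 + 10) = 1314 - 1436*29 = 1314 - 41644 = -40330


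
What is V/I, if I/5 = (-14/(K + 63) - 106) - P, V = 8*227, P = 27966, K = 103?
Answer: -150728/11649915 ≈ -0.012938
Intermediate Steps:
V = 1816
I = -11649915/83 (I = 5*((-14/(103 + 63) - 106) - 1*27966) = 5*((-14/166 - 106) - 27966) = 5*(((1/166)*(-14) - 106) - 27966) = 5*((-7/83 - 106) - 27966) = 5*(-8805/83 - 27966) = 5*(-2329983/83) = -11649915/83 ≈ -1.4036e+5)
V/I = 1816/(-11649915/83) = 1816*(-83/11649915) = -150728/11649915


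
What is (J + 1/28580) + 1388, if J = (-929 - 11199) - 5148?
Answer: -454079039/28580 ≈ -15888.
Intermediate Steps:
J = -17276 (J = -12128 - 5148 = -17276)
(J + 1/28580) + 1388 = (-17276 + 1/28580) + 1388 = -493748079/28580 + 1388 = -454079039/28580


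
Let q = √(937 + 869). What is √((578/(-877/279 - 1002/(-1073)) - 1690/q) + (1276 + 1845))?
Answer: √(1020146587142899877199 - 333853221847059915*√1806)/597301089 ≈ 53.100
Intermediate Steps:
q = √1806 ≈ 42.497
√((578/(-877/279 - 1002/(-1073)) - 1690/q) + (1276 + 1845)) = √((578/(-877/279 - 1002/(-1073)) - 1690*√1806/1806) + (1276 + 1845)) = √((578/(-877*1/279 - 1002*(-1/1073)) - 845*√1806/903) + 3121) = √((578/(-877/279 + 1002/1073) - 845*√1806/903) + 3121) = √((578/(-661463/299367) - 845*√1806/903) + 3121) = √((578*(-299367/661463) - 845*√1806/903) + 3121) = √((-173034126/661463 - 845*√1806/903) + 3121) = √(1891391897/661463 - 845*√1806/903)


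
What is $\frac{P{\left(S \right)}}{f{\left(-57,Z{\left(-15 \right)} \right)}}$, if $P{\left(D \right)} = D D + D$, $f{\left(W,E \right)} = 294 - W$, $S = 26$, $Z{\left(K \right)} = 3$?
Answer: $2$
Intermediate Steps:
$P{\left(D \right)} = D + D^{2}$ ($P{\left(D \right)} = D^{2} + D = D + D^{2}$)
$\frac{P{\left(S \right)}}{f{\left(-57,Z{\left(-15 \right)} \right)}} = \frac{26 \left(1 + 26\right)}{294 - -57} = \frac{26 \cdot 27}{294 + 57} = \frac{702}{351} = 702 \cdot \frac{1}{351} = 2$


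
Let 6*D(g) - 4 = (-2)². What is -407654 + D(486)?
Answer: -1222958/3 ≈ -4.0765e+5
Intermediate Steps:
D(g) = 4/3 (D(g) = ⅔ + (⅙)*(-2)² = ⅔ + (⅙)*4 = ⅔ + ⅔ = 4/3)
-407654 + D(486) = -407654 + 4/3 = -1222958/3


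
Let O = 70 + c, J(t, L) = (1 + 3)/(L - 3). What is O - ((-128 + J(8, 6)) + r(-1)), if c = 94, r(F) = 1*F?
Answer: 875/3 ≈ 291.67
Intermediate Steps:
r(F) = F
J(t, L) = 4/(-3 + L)
O = 164 (O = 70 + 94 = 164)
O - ((-128 + J(8, 6)) + r(-1)) = 164 - ((-128 + 4/(-3 + 6)) - 1) = 164 - ((-128 + 4/3) - 1) = 164 - (-380/3 - 1) = 164 - 1*(-383/3) = 164 + 383/3 = 875/3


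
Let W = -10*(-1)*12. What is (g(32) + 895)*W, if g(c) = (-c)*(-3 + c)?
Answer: -3960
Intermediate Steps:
W = 120 (W = 10*12 = 120)
g(c) = -c*(-3 + c)
(g(32) + 895)*W = (32*(3 - 1*32) + 895)*120 = (32*(3 - 32) + 895)*120 = (32*(-29) + 895)*120 = (-928 + 895)*120 = -33*120 = -3960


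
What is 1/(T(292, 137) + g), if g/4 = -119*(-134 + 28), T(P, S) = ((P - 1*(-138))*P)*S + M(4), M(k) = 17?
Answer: 1/17252193 ≈ 5.7964e-8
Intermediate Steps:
T(P, S) = 17 + P*S*(138 + P) (T(P, S) = ((P - 1*(-138))*P)*S + 17 = ((P + 138)*P)*S + 17 = ((138 + P)*P)*S + 17 = (P*(138 + P))*S + 17 = P*S*(138 + P) + 17 = 17 + P*S*(138 + P))
g = 50456 (g = 4*(-119*(-134 + 28)) = 4*(-119*(-106)) = 4*12614 = 50456)
1/(T(292, 137) + g) = 1/((17 + 137*292² + 138*292*137) + 50456) = 1/((17 + 137*85264 + 5520552) + 50456) = 1/((17 + 11681168 + 5520552) + 50456) = 1/(17201737 + 50456) = 1/17252193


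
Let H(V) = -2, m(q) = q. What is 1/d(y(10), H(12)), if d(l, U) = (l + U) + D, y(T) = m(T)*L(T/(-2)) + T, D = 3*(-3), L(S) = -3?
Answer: -1/31 ≈ -0.032258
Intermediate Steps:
D = -9
y(T) = -2*T (y(T) = T*(-3) + T = -3*T + T = -2*T)
d(l, U) = -9 + U + l (d(l, U) = (l + U) - 9 = (U + l) - 9 = -9 + U + l)
1/d(y(10), H(12)) = 1/(-9 - 2 - 2*10) = 1/(-9 - 2 - 20) = 1/(-31) = -1/31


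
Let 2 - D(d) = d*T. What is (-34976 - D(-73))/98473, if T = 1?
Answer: -35051/98473 ≈ -0.35595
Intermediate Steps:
D(d) = 2 - d
(-34976 - D(-73))/98473 = (-34976 - (2 - 1*(-73)))/98473 = (-34976 - (2 + 73))*(1/98473) = (-34976 - 1*75)*(1/98473) = (-34976 - 75)*(1/98473) = -35051*1/98473 = -35051/98473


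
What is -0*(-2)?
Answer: 0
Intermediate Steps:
-0*(-2) = -1710*0 = 0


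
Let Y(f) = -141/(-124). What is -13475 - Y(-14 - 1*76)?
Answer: -1671041/124 ≈ -13476.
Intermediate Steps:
Y(f) = 141/124 (Y(f) = -141*(-1/124) = 141/124)
-13475 - Y(-14 - 1*76) = -13475 - 1*141/124 = -13475 - 141/124 = -1671041/124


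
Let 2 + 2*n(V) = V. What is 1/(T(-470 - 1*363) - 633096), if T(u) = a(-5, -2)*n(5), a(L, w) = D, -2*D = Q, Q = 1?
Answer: -4/2532387 ≈ -1.5795e-6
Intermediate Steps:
D = -½ (D = -½*1 = -½ ≈ -0.50000)
a(L, w) = -½
n(V) = -1 + V/2
T(u) = -¾ (T(u) = -(-1 + (½)*5)/2 = -(-1 + 5/2)/2 = -½*3/2 = -¾)
1/(T(-470 - 1*363) - 633096) = 1/(-¾ - 633096) = 1/(-2532387/4) = -4/2532387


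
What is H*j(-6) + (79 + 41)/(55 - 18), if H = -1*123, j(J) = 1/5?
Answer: -3951/185 ≈ -21.357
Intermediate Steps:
j(J) = ⅕
H = -123
H*j(-6) + (79 + 41)/(55 - 18) = -123*⅕ + (79 + 41)/(55 - 18) = -123/5 + 120/37 = -3951/185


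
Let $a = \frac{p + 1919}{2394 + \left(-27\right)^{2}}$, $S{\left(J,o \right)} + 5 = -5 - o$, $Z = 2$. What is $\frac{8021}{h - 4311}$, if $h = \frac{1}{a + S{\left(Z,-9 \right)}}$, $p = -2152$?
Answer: $- \frac{26918476}{14470839} \approx -1.8602$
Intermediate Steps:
$S{\left(J,o \right)} = -10 - o$ ($S{\left(J,o \right)} = -5 - \left(5 + o\right) = -10 - o$)
$a = - \frac{233}{3123}$ ($a = \frac{-2152 + 1919}{2394 + \left(-27\right)^{2}} = - \frac{233}{2394 + 729} = - \frac{233}{3123} \approx -0.074608$)
$h = - \frac{3123}{3356}$ ($h = \frac{1}{- \frac{233}{3123} - 1} = \frac{1}{- \frac{3356}{3123}} = - \frac{3123}{3356} \approx -0.93057$)
$\frac{8021}{h - 4311} = \frac{8021}{- \frac{3123}{3356} - 4311} = \frac{8021}{- \frac{14470839}{3356}} = 8021 \left(- \frac{3356}{14470839}\right) = - \frac{26918476}{14470839}$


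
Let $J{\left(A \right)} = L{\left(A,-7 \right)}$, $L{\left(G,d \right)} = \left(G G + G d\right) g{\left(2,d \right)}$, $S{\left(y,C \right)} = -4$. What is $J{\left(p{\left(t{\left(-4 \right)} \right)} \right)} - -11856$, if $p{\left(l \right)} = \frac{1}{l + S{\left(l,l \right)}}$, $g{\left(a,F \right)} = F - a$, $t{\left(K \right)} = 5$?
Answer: $11910$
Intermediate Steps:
$p{\left(l \right)} = \frac{1}{-4 + l}$ ($p{\left(l \right)} = \frac{1}{l - 4} = \frac{1}{-4 + l}$)
$L{\left(G,d \right)} = \left(-2 + d\right) \left(G^{2} + G d\right)$ ($L{\left(G,d \right)} = \left(G G + G d\right) \left(d - 2\right) = \left(G^{2} + G d\right) \left(d - 2\right) = \left(G^{2} + G d\right) \left(-2 + d\right) = \left(-2 + d\right) \left(G^{2} + G d\right)$)
$J{\left(A \right)} = - 9 A \left(-7 + A\right)$ ($J{\left(A \right)} = A \left(-2 - 7\right) \left(A - 7\right) = A \left(-9\right) \left(-7 + A\right) = - 9 A \left(-7 + A\right)$)
$J{\left(p{\left(t{\left(-4 \right)} \right)} \right)} - -11856 = \frac{9 \left(7 - \frac{1}{-4 + 5}\right)}{-4 + 5} - -11856 = \frac{9 \left(7 - 1^{-1}\right)}{1} + 11856 = 9 \cdot 1 \left(7 - 1\right) + 11856 = 9 \cdot 1 \cdot 6 + 11856 = 54 + 11856 = 11910$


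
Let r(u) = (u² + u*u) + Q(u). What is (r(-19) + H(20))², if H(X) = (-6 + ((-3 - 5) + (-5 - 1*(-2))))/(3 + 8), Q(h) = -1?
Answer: 62631396/121 ≈ 5.1762e+5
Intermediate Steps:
H(X) = -17/11 (H(X) = (-6 + (-8 + (-5 + 2)))/11 = (-6 + (-8 - 3))*(1/11) = (-6 - 11)*(1/11) = -17*1/11 = -17/11)
r(u) = -1 + 2*u² (r(u) = (u² + u*u) - 1 = (u² + u²) - 1 = 2*u² - 1 = -1 + 2*u²)
(r(-19) + H(20))² = ((-1 + 2*(-19)²) - 17/11)² = ((-1 + 2*361) - 17/11)² = ((-1 + 722) - 17/11)² = (721 - 17/11)² = (7914/11)² = 62631396/121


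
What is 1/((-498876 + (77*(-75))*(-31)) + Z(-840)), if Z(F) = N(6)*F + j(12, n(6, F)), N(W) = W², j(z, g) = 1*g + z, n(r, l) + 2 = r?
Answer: -1/350075 ≈ -2.8565e-6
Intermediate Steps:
n(r, l) = -2 + r
j(z, g) = g + z
Z(F) = 16 + 36*F (Z(F) = 6²*F + ((-2 + 6) + 12) = 36*F + (4 + 12) = 36*F + 16 = 16 + 36*F)
1/((-498876 + (77*(-75))*(-31)) + Z(-840)) = 1/((-498876 + (77*(-75))*(-31)) + (16 + 36*(-840))) = 1/((-498876 - 5775*(-31)) + (16 - 30240)) = 1/((-498876 + 179025) - 30224) = 1/(-319851 - 30224) = 1/(-350075) = -1/350075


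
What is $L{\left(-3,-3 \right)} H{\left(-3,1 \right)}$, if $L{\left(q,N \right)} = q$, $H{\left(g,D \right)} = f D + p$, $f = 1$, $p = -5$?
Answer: $12$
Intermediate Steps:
$H{\left(g,D \right)} = -5 + D$ ($H{\left(g,D \right)} = 1 D - 5 = D - 5 = -5 + D$)
$L{\left(-3,-3 \right)} H{\left(-3,1 \right)} = - 3 \left(-5 + 1\right) = \left(-3\right) \left(-4\right) = 12$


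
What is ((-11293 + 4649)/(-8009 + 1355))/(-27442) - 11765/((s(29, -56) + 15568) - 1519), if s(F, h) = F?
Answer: -537092892313/642657419826 ≈ -0.83574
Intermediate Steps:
((-11293 + 4649)/(-8009 + 1355))/(-27442) - 11765/((s(29, -56) + 15568) - 1519) = ((-11293 + 4649)/(-8009 + 1355))/(-27442) - 11765/((29 + 15568) - 1519) = -6644/(-6654)*(-1/27442) - 11765/(15597 - 1519) = -6644*(-1/6654)*(-1/27442) - 11765/14078 = (3322/3327)*(-1/27442) - 11765*1/14078 = -1661/45649767 - 11765/14078 = -537092892313/642657419826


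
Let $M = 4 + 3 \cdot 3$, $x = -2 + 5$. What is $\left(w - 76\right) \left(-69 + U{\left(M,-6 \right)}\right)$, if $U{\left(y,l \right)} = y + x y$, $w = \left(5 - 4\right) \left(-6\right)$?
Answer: $1394$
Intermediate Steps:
$x = 3$
$w = -6$ ($w = 1 \left(-6\right) = -6$)
$M = 13$ ($M = 4 + 9 = 13$)
$U{\left(y,l \right)} = 4 y$ ($U{\left(y,l \right)} = y + 3 y = 4 y$)
$\left(w - 76\right) \left(-69 + U{\left(M,-6 \right)}\right) = \left(-6 - 76\right) \left(-69 + 4 \cdot 13\right) = - 82 \left(-69 + 52\right) = \left(-82\right) \left(-17\right) = 1394$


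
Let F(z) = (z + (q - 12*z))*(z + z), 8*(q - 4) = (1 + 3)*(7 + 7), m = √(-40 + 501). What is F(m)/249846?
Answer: -5071/124923 + 11*√461/124923 ≈ -0.038702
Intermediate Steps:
m = √461 ≈ 21.471
q = 11 (q = 4 + ((1 + 3)*(7 + 7))/8 = 4 + (4*14)/8 = 4 + (⅛)*56 = 4 + 7 = 11)
F(z) = 2*z*(11 - 11*z) (F(z) = (z + (11 - 12*z))*(z + z) = (11 - 11*z)*(2*z) = 2*z*(11 - 11*z))
F(m)/249846 = (22*√461*(1 - √461))/249846 = (22*√461*(1 - √461))*(1/249846) = 11*√461*(1 - √461)/124923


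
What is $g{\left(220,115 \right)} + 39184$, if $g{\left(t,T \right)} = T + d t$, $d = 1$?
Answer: $39519$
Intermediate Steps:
$g{\left(t,T \right)} = T + t$ ($g{\left(t,T \right)} = T + 1 t = T + t$)
$g{\left(220,115 \right)} + 39184 = \left(115 + 220\right) + 39184 = 335 + 39184 = 39519$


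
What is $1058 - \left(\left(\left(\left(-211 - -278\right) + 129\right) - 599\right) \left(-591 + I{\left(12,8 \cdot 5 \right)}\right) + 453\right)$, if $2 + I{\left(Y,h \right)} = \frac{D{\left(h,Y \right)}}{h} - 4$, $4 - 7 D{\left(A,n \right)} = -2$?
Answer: $- \frac{33596831}{140} \approx -2.3998 \cdot 10^{5}$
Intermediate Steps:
$D{\left(A,n \right)} = \frac{6}{7}$ ($D{\left(A,n \right)} = \frac{4}{7} - - \frac{2}{7} = \frac{4}{7} + \frac{2}{7} = \frac{6}{7}$)
$I{\left(Y,h \right)} = -6 + \frac{6}{7 h}$ ($I{\left(Y,h \right)} = -2 - \left(4 - \frac{6}{7 h}\right) = -6 + \frac{6}{7 h}$)
$1058 - \left(\left(\left(\left(-211 - -278\right) + 129\right) - 599\right) \left(-591 + I{\left(12,8 \cdot 5 \right)}\right) + 453\right) = 1058 - \left(\left(\left(\left(-211 - -278\right) + 129\right) - 599\right) \left(-591 - \left(6 - \frac{6}{7 \cdot 8 \cdot 5}\right)\right) + 453\right) = 1058 - \left(\left(\left(\left(-211 + 278\right) + 129\right) - 599\right) \left(-591 - \left(6 - \frac{6}{7 \cdot 40}\right)\right) + 453\right) = 1058 - \left(\left(\left(67 + 129\right) - 599\right) \left(-591 + \left(-6 + \frac{6}{7} \cdot \frac{1}{40}\right)\right) + 453\right) = 1058 - \left(\left(196 - 599\right) \left(-591 + \left(-6 + \frac{3}{140}\right)\right) + 453\right) = 1058 - \left(- 403 \left(-591 - \frac{837}{140}\right) + 453\right) = 1058 - \left(\left(-403\right) \left(- \frac{83577}{140}\right) + 453\right) = 1058 - \left(\frac{33681531}{140} + 453\right) = 1058 - \frac{33744951}{140} = - \frac{33596831}{140}$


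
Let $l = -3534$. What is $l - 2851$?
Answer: $-6385$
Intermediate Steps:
$l - 2851 = -3534 - 2851 = -6385$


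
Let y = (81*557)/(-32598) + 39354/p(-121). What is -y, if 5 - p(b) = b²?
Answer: 26988807/6626449 ≈ 4.0729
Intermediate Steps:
p(b) = 5 - b²
y = -26988807/6626449 (y = (81*557)/(-32598) + 39354/(5 - 1*(-121)²) = 45117*(-1/32598) + 39354/(5 - 1*14641) = -5013/3622 + 39354/(5 - 14641) = -5013/3622 + 39354/(-14636) = -5013/3622 + 39354*(-1/14636) = -5013/3622 - 19677/7318 = -26988807/6626449 ≈ -4.0729)
-y = -1*(-26988807/6626449) = 26988807/6626449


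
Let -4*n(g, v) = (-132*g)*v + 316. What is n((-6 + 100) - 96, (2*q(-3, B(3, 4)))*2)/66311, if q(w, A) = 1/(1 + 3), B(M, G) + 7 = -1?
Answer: -145/66311 ≈ -0.0021867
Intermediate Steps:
B(M, G) = -8 (B(M, G) = -7 - 1 = -8)
q(w, A) = ¼ (q(w, A) = 1/4 = ¼)
n(g, v) = -79 + 33*g*v (n(g, v) = -((-132*g)*v + 316)/4 = -(-132*g*v + 316)/4 = -(316 - 132*g*v)/4 = -79 + 33*g*v)
n((-6 + 100) - 96, (2*q(-3, B(3, 4)))*2)/66311 = (-79 + 33*((-6 + 100) - 96)*((2*(¼))*2))/66311 = (-79 + 33*(94 - 96)*((½)*2))*(1/66311) = (-79 + 33*(-2)*1)*(1/66311) = (-79 - 66)*(1/66311) = -145*1/66311 = -145/66311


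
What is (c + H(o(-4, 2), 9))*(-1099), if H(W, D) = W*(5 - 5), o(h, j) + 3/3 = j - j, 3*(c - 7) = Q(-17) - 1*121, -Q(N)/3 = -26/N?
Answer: 1954022/51 ≈ 38314.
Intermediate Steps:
Q(N) = 78/N (Q(N) = -(-78)/N = 78/N)
c = -1778/51 (c = 7 + (78/(-17) - 1*121)/3 = 7 + (78*(-1/17) - 121)/3 = 7 + (-78/17 - 121)/3 = 7 + (⅓)*(-2135/17) = 7 - 2135/51 = -1778/51 ≈ -34.863)
o(h, j) = -1 (o(h, j) = -1 + (j - j) = -1 + 0 = -1)
H(W, D) = 0 (H(W, D) = W*0 = 0)
(c + H(o(-4, 2), 9))*(-1099) = (-1778/51 + 0)*(-1099) = -1778/51*(-1099) = 1954022/51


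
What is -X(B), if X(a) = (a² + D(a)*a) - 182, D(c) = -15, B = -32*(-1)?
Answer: -362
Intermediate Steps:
B = 32
X(a) = -182 + a² - 15*a (X(a) = (a² - 15*a) - 182 = -182 + a² - 15*a)
-X(B) = -(-182 + 32² - 15*32) = -(-182 + 1024 - 480) = -1*362 = -362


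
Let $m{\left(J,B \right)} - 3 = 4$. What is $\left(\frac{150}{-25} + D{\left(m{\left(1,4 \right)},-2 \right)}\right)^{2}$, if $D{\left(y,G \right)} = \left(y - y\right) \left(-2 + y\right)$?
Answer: $36$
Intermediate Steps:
$m{\left(J,B \right)} = 7$ ($m{\left(J,B \right)} = 3 + 4 = 7$)
$D{\left(y,G \right)} = 0$ ($D{\left(y,G \right)} = 0 \left(-2 + y\right) = 0$)
$\left(\frac{150}{-25} + D{\left(m{\left(1,4 \right)},-2 \right)}\right)^{2} = \left(\frac{150}{-25} + 0\right)^{2} = \left(150 \left(- \frac{1}{25}\right) + 0\right)^{2} = \left(-6 + 0\right)^{2} = \left(-6\right)^{2} = 36$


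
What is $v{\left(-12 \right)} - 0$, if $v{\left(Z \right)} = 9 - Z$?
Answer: $21$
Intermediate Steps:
$v{\left(-12 \right)} - 0 = \left(9 - -12\right) - 0 = \left(9 + 12\right) + 0 = 21 + 0 = 21$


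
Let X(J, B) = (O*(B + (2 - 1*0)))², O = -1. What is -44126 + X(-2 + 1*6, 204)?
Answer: -1690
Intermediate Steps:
X(J, B) = (-2 - B)² (X(J, B) = (-(B + (2 - 1*0)))² = (-(B + (2 + 0)))² = (-(B + 2))² = (-(2 + B))² = (-2 - B)²)
-44126 + X(-2 + 1*6, 204) = -44126 + (2 + 204)² = -44126 + 206² = -44126 + 42436 = -1690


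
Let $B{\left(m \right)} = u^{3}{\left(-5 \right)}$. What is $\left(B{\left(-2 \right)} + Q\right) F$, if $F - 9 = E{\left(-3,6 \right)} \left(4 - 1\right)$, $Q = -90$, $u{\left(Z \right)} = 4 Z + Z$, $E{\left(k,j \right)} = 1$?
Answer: $-188580$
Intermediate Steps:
$u{\left(Z \right)} = 5 Z$
$F = 12$ ($F = 9 + 1 \left(4 - 1\right) = 9 + 1 \cdot 3 = 9 + 3 = 12$)
$B{\left(m \right)} = -15625$ ($B{\left(m \right)} = \left(5 \left(-5\right)\right)^{3} = \left(-25\right)^{3} = -15625$)
$\left(B{\left(-2 \right)} + Q\right) F = \left(-15625 - 90\right) 12 = \left(-15715\right) 12 = -188580$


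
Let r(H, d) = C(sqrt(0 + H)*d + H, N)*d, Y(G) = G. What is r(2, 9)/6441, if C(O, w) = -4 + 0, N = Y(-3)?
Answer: -12/2147 ≈ -0.0055892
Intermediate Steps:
N = -3
C(O, w) = -4
r(H, d) = -4*d
r(2, 9)/6441 = -4*9/6441 = -36*1/6441 = -12/2147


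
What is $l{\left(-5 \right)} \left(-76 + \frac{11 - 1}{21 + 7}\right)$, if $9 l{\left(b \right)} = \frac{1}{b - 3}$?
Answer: $\frac{353}{336} \approx 1.0506$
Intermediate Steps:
$l{\left(b \right)} = \frac{1}{9 \left(-3 + b\right)}$ ($l{\left(b \right)} = \frac{1}{9 \left(b - 3\right)} = \frac{1}{9 \left(-3 + b\right)}$)
$l{\left(-5 \right)} \left(-76 + \frac{11 - 1}{21 + 7}\right) = \frac{1}{9 \left(-3 - 5\right)} \left(-76 + \frac{11 - 1}{21 + 7}\right) = \frac{1}{9 \left(-8\right)} \left(-76 + \frac{10}{28}\right) = \frac{1}{9} \left(- \frac{1}{8}\right) \left(-76 + 10 \cdot \frac{1}{28}\right) = - \frac{-76 + \frac{5}{14}}{72} = \left(- \frac{1}{72}\right) \left(- \frac{1059}{14}\right) = \frac{353}{336}$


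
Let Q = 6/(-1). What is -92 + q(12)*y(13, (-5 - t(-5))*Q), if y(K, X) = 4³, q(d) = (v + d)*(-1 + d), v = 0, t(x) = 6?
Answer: 8356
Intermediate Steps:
q(d) = d*(-1 + d) (q(d) = (0 + d)*(-1 + d) = d*(-1 + d))
Q = -6 (Q = 6*(-1) = -6)
y(K, X) = 64
-92 + q(12)*y(13, (-5 - t(-5))*Q) = -92 + (12*(-1 + 12))*64 = -92 + (12*11)*64 = -92 + 132*64 = -92 + 8448 = 8356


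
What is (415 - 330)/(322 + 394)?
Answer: 85/716 ≈ 0.11872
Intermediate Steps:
(415 - 330)/(322 + 394) = 85/716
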